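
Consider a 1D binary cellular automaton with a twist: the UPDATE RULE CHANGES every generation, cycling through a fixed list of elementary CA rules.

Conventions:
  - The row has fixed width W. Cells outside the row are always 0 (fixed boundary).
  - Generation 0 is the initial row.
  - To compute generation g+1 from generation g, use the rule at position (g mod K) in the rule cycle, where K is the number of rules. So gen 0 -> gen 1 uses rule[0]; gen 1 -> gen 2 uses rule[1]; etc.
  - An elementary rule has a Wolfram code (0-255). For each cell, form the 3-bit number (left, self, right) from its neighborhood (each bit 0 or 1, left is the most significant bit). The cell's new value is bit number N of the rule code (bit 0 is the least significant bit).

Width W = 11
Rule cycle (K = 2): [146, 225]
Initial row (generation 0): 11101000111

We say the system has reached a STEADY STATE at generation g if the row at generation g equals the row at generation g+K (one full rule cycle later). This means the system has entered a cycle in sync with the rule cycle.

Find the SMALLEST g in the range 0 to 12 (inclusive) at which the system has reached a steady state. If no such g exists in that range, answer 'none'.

Gen 0: 11101000111
Gen 1 (rule 146): 01000101010
Gen 2 (rule 225): 00010010100
Gen 3 (rule 146): 00101100010
Gen 4 (rule 225): 10010101000
Gen 5 (rule 146): 01100000100
Gen 6 (rule 225): 00101110001
Gen 7 (rule 146): 01000101010
Gen 8 (rule 225): 00010010100
Gen 9 (rule 146): 00101100010
Gen 10 (rule 225): 10010101000
Gen 11 (rule 146): 01100000100
Gen 12 (rule 225): 00101110001
Gen 13 (rule 146): 01000101010
Gen 14 (rule 225): 00010010100

Answer: none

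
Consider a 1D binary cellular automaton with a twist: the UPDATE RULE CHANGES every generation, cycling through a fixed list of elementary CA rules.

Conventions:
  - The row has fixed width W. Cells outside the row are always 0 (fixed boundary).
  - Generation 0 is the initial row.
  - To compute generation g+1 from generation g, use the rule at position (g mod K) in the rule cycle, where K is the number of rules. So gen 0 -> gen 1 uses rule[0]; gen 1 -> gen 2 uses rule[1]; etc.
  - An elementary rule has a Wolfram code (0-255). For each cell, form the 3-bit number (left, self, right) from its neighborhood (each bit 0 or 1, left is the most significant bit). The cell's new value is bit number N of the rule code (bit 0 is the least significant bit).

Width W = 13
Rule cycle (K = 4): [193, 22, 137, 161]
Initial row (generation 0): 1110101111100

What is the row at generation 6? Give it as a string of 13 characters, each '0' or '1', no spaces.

Gen 0: 1110101111100
Gen 1 (rule 193): 0110000111101
Gen 2 (rule 22): 1001001000001
Gen 3 (rule 137): 0000000011100
Gen 4 (rule 161): 1111111001001
Gen 5 (rule 193): 0111111000000
Gen 6 (rule 22): 1000000100000

Answer: 1000000100000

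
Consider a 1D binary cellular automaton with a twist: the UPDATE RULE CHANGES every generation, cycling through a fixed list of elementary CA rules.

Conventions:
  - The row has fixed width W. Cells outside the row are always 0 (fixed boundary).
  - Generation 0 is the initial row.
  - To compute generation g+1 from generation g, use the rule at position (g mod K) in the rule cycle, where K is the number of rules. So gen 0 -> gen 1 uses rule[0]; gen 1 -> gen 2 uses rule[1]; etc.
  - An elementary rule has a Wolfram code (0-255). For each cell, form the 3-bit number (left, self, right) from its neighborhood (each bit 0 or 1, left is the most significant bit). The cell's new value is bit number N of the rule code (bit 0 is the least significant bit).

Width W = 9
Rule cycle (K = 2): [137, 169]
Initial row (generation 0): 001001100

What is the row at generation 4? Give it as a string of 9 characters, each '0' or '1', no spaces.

Gen 0: 001001100
Gen 1 (rule 137): 100001001
Gen 2 (rule 169): 001100000
Gen 3 (rule 137): 101001111
Gen 4 (rule 169): 010001110

Answer: 010001110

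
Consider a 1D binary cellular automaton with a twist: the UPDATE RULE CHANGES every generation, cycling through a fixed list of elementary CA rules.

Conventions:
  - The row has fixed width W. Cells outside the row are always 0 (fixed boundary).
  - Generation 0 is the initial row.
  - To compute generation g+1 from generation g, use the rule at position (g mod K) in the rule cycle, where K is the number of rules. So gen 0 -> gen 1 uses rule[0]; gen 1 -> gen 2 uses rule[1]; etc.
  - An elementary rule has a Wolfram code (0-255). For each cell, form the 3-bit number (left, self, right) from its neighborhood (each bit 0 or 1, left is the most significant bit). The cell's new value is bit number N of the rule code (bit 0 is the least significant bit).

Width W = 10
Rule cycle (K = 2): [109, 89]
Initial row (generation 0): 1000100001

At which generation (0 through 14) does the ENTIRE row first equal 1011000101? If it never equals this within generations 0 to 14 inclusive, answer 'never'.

Gen 0: 1000100001
Gen 1 (rule 109): 1010101101
Gen 2 (rule 89): 0000001100
Gen 3 (rule 109): 1111101101
Gen 4 (rule 89): 1000101100
Gen 5 (rule 109): 1010111101
Gen 6 (rule 89): 0000100100
Gen 7 (rule 109): 1110100101
Gen 8 (rule 89): 1010010000
Gen 9 (rule 109): 1110010111
Gen 10 (rule 89): 1011000101
Gen 11 (rule 109): 1111010111
Gen 12 (rule 89): 1001000101
Gen 13 (rule 109): 1001010111
Gen 14 (rule 89): 0100000101

Answer: 10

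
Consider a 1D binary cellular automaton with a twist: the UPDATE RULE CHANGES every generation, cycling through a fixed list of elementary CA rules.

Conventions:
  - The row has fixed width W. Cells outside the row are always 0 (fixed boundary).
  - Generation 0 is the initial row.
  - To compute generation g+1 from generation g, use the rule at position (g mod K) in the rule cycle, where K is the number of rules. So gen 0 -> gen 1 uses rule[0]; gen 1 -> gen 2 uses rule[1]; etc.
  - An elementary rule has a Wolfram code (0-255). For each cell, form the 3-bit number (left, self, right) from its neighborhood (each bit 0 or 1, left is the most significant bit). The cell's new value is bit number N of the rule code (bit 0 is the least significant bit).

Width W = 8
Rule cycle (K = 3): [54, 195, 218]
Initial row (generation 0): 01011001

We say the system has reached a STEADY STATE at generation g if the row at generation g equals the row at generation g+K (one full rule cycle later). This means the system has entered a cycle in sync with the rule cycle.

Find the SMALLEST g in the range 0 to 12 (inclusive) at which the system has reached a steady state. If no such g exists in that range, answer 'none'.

Gen 0: 01011001
Gen 1 (rule 54): 11100111
Gen 2 (rule 195): 01101011
Gen 3 (rule 218): 11100011
Gen 4 (rule 54): 00010100
Gen 5 (rule 195): 11100001
Gen 6 (rule 218): 11110010
Gen 7 (rule 54): 00001111
Gen 8 (rule 195): 11110111
Gen 9 (rule 218): 11110111
Gen 10 (rule 54): 00001000
Gen 11 (rule 195): 11110011
Gen 12 (rule 218): 11111111
Gen 13 (rule 54): 00000000
Gen 14 (rule 195): 11111111
Gen 15 (rule 218): 11111111

Answer: 12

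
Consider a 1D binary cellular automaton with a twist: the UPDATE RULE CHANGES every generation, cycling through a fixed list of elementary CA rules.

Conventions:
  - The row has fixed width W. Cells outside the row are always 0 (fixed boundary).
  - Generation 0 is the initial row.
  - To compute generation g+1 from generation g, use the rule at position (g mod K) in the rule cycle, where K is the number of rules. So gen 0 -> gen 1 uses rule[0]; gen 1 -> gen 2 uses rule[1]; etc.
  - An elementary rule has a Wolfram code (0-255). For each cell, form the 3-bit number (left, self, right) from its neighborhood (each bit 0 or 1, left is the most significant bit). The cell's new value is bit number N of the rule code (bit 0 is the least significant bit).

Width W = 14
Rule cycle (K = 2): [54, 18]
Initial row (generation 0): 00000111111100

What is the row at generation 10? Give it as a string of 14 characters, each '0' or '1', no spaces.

Gen 0: 00000111111100
Gen 1 (rule 54): 00001000000010
Gen 2 (rule 18): 00010100000101
Gen 3 (rule 54): 00111110001111
Gen 4 (rule 18): 01000001010000
Gen 5 (rule 54): 11100011111000
Gen 6 (rule 18): 00010100000100
Gen 7 (rule 54): 00111110001110
Gen 8 (rule 18): 01000001010001
Gen 9 (rule 54): 11100011111011
Gen 10 (rule 18): 00010100000000

Answer: 00010100000000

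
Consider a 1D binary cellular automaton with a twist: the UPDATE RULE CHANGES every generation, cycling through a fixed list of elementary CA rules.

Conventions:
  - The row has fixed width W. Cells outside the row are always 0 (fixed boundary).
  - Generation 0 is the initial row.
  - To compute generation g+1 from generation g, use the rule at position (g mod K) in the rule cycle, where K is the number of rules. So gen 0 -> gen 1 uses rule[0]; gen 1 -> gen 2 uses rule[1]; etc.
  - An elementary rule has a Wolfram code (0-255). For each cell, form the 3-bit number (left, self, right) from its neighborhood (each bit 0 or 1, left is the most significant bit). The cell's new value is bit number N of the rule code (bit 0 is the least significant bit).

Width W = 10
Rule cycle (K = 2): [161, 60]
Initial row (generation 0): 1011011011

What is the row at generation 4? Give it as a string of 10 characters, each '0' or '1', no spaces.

Answer: 0001101100

Derivation:
Gen 0: 1011011011
Gen 1 (rule 161): 0100100100
Gen 2 (rule 60): 0110110110
Gen 3 (rule 161): 0001001000
Gen 4 (rule 60): 0001101100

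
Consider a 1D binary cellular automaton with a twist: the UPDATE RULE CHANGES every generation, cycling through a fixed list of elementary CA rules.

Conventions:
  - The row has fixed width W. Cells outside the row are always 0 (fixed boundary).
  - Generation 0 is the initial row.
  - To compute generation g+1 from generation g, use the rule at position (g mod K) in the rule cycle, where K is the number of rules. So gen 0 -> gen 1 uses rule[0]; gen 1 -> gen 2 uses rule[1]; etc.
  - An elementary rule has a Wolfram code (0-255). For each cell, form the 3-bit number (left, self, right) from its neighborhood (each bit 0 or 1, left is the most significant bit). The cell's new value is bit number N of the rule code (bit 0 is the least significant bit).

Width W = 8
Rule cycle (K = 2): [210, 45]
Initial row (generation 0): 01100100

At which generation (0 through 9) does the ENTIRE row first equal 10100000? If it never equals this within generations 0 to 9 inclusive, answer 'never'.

Gen 0: 01100100
Gen 1 (rule 210): 10111010
Gen 2 (rule 45): 11100110
Gen 3 (rule 210): 01111011
Gen 4 (rule 45): 01000110
Gen 5 (rule 210): 10101011
Gen 6 (rule 45): 11111110
Gen 7 (rule 210): 01111111
Gen 8 (rule 45): 01000000
Gen 9 (rule 210): 10100000

Answer: 9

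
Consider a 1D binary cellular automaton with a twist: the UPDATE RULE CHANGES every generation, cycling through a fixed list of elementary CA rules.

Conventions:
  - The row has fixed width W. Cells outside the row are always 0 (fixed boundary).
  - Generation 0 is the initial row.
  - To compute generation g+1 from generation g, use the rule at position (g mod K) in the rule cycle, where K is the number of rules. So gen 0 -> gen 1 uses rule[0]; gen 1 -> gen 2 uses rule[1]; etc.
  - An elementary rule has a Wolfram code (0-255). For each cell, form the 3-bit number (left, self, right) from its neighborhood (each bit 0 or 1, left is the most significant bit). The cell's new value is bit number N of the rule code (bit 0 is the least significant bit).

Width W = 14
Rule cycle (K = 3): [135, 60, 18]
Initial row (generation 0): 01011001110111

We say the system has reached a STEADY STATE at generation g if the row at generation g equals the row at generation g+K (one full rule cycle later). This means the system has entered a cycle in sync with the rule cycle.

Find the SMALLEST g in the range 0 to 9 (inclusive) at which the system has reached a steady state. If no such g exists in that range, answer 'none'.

Gen 0: 01011001110111
Gen 1 (rule 135): 11000010100010
Gen 2 (rule 60): 10100011110011
Gen 3 (rule 18): 00010100001100
Gen 4 (rule 135): 11110101110001
Gen 5 (rule 60): 10001111001001
Gen 6 (rule 18): 01010000110110
Gen 7 (rule 135): 11010111000000
Gen 8 (rule 60): 10111100100000
Gen 9 (rule 18): 00000011010000
Gen 10 (rule 135): 11111100010111
Gen 11 (rule 60): 10000010011100
Gen 12 (rule 18): 01000101100010

Answer: none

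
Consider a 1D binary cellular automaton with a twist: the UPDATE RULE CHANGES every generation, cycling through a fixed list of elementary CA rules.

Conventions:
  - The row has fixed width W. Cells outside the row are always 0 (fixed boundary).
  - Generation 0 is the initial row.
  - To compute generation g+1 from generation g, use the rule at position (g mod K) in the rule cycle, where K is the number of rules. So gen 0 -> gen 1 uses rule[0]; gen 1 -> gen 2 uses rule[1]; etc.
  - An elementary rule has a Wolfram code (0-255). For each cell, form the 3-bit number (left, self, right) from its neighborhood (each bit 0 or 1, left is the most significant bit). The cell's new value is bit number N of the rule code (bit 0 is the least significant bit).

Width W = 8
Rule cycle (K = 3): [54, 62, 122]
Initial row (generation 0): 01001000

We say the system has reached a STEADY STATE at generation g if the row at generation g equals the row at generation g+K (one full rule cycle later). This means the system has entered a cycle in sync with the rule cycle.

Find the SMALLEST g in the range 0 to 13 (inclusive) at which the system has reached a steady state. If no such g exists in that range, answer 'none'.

Answer: none

Derivation:
Gen 0: 01001000
Gen 1 (rule 54): 11111100
Gen 2 (rule 62): 10000010
Gen 3 (rule 122): 01000101
Gen 4 (rule 54): 11101111
Gen 5 (rule 62): 10011000
Gen 6 (rule 122): 01111100
Gen 7 (rule 54): 10000010
Gen 8 (rule 62): 11000111
Gen 9 (rule 122): 11101101
Gen 10 (rule 54): 00010011
Gen 11 (rule 62): 00111110
Gen 12 (rule 122): 01100011
Gen 13 (rule 54): 10010100
Gen 14 (rule 62): 11111110
Gen 15 (rule 122): 10000011
Gen 16 (rule 54): 11000100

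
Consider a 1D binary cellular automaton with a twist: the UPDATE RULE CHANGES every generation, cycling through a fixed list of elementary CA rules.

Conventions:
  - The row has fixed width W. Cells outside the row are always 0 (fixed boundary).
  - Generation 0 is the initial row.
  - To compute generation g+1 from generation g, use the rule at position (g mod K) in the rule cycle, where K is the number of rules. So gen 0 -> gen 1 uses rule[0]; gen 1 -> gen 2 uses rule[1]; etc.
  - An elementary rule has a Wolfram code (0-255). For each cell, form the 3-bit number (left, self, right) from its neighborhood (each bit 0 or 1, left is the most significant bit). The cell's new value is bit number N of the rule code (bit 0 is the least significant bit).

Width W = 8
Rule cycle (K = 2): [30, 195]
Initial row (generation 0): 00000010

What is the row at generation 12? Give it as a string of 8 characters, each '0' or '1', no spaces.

Gen 0: 00000010
Gen 1 (rule 30): 00000111
Gen 2 (rule 195): 11111011
Gen 3 (rule 30): 10000010
Gen 4 (rule 195): 00111100
Gen 5 (rule 30): 01100010
Gen 6 (rule 195): 10101100
Gen 7 (rule 30): 10101010
Gen 8 (rule 195): 00000000
Gen 9 (rule 30): 00000000
Gen 10 (rule 195): 11111111
Gen 11 (rule 30): 10000000
Gen 12 (rule 195): 00111111

Answer: 00111111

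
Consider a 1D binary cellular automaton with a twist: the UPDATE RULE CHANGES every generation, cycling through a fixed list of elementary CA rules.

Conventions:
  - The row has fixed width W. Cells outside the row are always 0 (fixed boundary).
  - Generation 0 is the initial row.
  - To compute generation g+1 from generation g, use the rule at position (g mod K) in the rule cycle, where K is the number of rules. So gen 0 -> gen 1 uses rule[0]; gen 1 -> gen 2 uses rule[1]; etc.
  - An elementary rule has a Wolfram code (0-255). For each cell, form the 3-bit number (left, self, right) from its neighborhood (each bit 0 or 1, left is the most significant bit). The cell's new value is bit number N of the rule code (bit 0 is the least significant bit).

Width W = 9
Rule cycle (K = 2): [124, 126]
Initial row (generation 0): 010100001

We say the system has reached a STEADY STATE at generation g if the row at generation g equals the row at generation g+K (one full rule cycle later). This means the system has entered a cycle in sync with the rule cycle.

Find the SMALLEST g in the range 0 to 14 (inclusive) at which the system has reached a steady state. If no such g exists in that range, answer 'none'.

Answer: none

Derivation:
Gen 0: 010100001
Gen 1 (rule 124): 011110001
Gen 2 (rule 126): 110011011
Gen 3 (rule 124): 111011111
Gen 4 (rule 126): 101110001
Gen 5 (rule 124): 111011001
Gen 6 (rule 126): 101111111
Gen 7 (rule 124): 111000001
Gen 8 (rule 126): 101100011
Gen 9 (rule 124): 111110011
Gen 10 (rule 126): 100011111
Gen 11 (rule 124): 110010001
Gen 12 (rule 126): 111111011
Gen 13 (rule 124): 100001111
Gen 14 (rule 126): 110011001
Gen 15 (rule 124): 111011101
Gen 16 (rule 126): 101110111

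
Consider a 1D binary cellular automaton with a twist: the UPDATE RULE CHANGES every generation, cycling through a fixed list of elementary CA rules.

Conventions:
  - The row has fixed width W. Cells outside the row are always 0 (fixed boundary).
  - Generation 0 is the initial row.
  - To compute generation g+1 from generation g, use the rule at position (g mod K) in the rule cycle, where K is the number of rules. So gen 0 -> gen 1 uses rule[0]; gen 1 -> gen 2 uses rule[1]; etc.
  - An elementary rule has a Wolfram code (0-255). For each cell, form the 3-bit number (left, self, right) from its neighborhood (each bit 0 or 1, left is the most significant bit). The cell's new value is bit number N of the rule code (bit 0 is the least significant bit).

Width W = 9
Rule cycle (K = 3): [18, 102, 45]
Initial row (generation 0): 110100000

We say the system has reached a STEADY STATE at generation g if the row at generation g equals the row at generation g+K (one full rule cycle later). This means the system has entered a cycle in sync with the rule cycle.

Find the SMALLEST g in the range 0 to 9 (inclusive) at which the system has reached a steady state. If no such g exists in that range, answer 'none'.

Gen 0: 110100000
Gen 1 (rule 18): 000010000
Gen 2 (rule 102): 000110000
Gen 3 (rule 45): 110100111
Gen 4 (rule 18): 000011000
Gen 5 (rule 102): 000101000
Gen 6 (rule 45): 110111011
Gen 7 (rule 18): 000000000
Gen 8 (rule 102): 000000000
Gen 9 (rule 45): 111111111
Gen 10 (rule 18): 000000000
Gen 11 (rule 102): 000000000
Gen 12 (rule 45): 111111111

Answer: 7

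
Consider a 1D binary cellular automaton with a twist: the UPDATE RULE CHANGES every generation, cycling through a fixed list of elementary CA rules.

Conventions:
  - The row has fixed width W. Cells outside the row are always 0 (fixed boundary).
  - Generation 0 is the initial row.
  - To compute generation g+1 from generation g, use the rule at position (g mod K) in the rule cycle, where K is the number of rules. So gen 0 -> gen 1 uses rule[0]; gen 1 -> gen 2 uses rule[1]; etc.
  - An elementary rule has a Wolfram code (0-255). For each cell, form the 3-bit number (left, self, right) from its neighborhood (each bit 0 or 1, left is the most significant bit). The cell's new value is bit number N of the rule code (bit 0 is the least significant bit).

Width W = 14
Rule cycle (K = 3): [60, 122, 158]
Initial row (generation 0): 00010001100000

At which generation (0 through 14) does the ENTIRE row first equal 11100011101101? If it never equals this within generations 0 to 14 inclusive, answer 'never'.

Gen 0: 00010001100000
Gen 1 (rule 60): 00011001010000
Gen 2 (rule 122): 00111110101000
Gen 3 (rule 158): 01111100101100
Gen 4 (rule 60): 01000010111010
Gen 5 (rule 122): 10100101101101
Gen 6 (rule 158): 10111101001001
Gen 7 (rule 60): 11100011101101
Gen 8 (rule 122): 10110110111110
Gen 9 (rule 158): 10100100111101
Gen 10 (rule 60): 11110110100011
Gen 11 (rule 122): 10011111010111
Gen 12 (rule 158): 11111110010110
Gen 13 (rule 60): 10000001011101
Gen 14 (rule 122): 01000010110110

Answer: 7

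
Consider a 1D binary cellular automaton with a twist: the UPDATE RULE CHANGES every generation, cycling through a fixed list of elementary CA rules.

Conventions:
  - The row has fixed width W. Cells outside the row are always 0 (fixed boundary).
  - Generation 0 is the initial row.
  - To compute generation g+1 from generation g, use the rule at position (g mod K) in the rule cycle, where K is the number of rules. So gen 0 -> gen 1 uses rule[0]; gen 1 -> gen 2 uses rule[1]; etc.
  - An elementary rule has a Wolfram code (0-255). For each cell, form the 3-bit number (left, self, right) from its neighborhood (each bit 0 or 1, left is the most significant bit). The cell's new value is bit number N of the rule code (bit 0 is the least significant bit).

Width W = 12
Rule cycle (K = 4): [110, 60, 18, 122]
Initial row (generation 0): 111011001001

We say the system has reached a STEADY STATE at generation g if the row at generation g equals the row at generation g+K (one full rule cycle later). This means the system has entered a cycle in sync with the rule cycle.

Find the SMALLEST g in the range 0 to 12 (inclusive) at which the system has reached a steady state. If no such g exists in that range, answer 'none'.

Gen 0: 111011001001
Gen 1 (rule 110): 101111011011
Gen 2 (rule 60): 111000110110
Gen 3 (rule 18): 000101000001
Gen 4 (rule 122): 001010100010
Gen 5 (rule 110): 011111100110
Gen 6 (rule 60): 010000010101
Gen 7 (rule 18): 101000100000
Gen 8 (rule 122): 010101010000
Gen 9 (rule 110): 111111110000
Gen 10 (rule 60): 100000001000
Gen 11 (rule 18): 010000010100
Gen 12 (rule 122): 101000101010
Gen 13 (rule 110): 111001111110
Gen 14 (rule 60): 100101000001
Gen 15 (rule 18): 011000100010
Gen 16 (rule 122): 111101010101

Answer: none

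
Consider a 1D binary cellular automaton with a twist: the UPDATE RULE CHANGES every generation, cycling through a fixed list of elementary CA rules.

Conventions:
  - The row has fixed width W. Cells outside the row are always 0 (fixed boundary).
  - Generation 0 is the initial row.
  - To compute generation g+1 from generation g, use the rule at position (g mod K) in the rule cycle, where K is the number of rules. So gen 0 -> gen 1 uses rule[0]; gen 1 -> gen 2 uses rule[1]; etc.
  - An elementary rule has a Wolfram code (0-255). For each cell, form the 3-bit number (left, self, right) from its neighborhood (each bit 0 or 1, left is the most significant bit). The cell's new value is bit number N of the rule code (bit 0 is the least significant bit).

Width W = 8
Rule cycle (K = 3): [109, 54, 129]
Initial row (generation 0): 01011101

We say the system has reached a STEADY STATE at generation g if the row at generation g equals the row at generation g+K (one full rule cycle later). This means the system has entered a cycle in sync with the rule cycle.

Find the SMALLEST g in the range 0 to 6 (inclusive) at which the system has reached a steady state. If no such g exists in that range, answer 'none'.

Answer: none

Derivation:
Gen 0: 01011101
Gen 1 (rule 109): 01110111
Gen 2 (rule 54): 10001000
Gen 3 (rule 129): 00100011
Gen 4 (rule 109): 10101011
Gen 5 (rule 54): 11111100
Gen 6 (rule 129): 01111001
Gen 7 (rule 109): 01001001
Gen 8 (rule 54): 11111111
Gen 9 (rule 129): 01111110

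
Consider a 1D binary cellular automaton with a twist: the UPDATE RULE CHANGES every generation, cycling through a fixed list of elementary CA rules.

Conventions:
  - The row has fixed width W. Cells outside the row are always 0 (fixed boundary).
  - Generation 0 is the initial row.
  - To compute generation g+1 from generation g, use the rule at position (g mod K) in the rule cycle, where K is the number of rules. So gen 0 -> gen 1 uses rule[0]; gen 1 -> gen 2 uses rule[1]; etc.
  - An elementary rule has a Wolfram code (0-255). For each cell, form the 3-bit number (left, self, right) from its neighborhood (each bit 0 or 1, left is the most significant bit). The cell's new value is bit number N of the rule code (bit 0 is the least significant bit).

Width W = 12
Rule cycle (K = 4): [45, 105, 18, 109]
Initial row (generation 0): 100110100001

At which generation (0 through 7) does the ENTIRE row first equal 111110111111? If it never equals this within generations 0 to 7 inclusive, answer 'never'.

Gen 0: 100110100001
Gen 1 (rule 45): 100101101101
Gen 2 (rule 105): 000011111110
Gen 3 (rule 18): 000100000001
Gen 4 (rule 109): 110101111101
Gen 5 (rule 45): 101111000011
Gen 6 (rule 105): 011001011011
Gen 7 (rule 18): 100110000000

Answer: never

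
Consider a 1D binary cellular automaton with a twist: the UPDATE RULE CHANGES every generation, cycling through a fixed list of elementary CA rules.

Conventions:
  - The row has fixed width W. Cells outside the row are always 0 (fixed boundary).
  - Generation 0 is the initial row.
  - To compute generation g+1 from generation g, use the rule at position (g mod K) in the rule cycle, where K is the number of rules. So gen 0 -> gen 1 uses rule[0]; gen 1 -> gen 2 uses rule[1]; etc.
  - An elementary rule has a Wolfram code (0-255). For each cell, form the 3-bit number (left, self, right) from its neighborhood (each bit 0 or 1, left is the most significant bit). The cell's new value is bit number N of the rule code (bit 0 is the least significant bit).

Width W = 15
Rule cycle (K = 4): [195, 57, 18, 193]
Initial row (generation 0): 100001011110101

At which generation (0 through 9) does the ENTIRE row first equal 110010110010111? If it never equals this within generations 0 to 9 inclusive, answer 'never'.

Gen 0: 100001011110101
Gen 1 (rule 195): 001110001110000
Gen 2 (rule 57): 101001101001111
Gen 3 (rule 18): 000110000110000
Gen 4 (rule 193): 110010110010111
Gen 5 (rule 195): 010100010100011
Gen 6 (rule 57): 001011001011010
Gen 7 (rule 18): 010000110000001
Gen 8 (rule 193): 000110010111100
Gen 9 (rule 195): 111010100011101

Answer: 4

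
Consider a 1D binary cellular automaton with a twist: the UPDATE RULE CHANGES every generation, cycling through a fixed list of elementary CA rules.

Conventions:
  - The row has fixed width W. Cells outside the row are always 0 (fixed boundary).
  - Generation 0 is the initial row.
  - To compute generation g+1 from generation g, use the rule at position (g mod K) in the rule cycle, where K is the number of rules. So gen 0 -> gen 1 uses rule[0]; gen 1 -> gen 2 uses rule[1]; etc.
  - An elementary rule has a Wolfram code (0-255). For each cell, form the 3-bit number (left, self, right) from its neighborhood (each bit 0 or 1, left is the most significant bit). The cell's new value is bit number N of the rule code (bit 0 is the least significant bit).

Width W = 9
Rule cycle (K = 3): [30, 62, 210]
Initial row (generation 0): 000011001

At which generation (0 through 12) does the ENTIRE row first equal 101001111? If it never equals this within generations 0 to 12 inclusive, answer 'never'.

Gen 0: 000011001
Gen 1 (rule 30): 000110111
Gen 2 (rule 62): 001101100
Gen 3 (rule 210): 010100110
Gen 4 (rule 30): 110111101
Gen 5 (rule 62): 101100011
Gen 6 (rule 210): 000110101
Gen 7 (rule 30): 001100101
Gen 8 (rule 62): 011011111
Gen 9 (rule 210): 101001111
Gen 10 (rule 30): 101111000
Gen 11 (rule 62): 111000100
Gen 12 (rule 210): 011101010

Answer: 9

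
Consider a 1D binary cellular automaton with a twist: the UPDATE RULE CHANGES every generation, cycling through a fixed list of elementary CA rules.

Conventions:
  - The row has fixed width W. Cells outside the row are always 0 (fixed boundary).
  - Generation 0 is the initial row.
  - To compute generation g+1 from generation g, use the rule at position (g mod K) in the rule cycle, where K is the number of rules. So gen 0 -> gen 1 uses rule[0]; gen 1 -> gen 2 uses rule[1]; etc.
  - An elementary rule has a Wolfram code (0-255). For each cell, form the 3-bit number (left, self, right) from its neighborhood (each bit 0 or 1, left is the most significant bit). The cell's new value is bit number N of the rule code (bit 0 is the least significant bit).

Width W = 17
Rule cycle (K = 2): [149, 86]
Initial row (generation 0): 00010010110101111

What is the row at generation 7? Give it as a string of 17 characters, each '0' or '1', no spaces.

Answer: 10001101000101101

Derivation:
Gen 0: 00010010110101111
Gen 1 (rule 149): 11011010000100110
Gen 2 (rule 86): 01001011001111011
Gen 3 (rule 149): 01101000100110000
Gen 4 (rule 86): 10101101111011000
Gen 5 (rule 149): 10100000110000111
Gen 6 (rule 86): 10110001011001001
Gen 7 (rule 149): 10001101000101101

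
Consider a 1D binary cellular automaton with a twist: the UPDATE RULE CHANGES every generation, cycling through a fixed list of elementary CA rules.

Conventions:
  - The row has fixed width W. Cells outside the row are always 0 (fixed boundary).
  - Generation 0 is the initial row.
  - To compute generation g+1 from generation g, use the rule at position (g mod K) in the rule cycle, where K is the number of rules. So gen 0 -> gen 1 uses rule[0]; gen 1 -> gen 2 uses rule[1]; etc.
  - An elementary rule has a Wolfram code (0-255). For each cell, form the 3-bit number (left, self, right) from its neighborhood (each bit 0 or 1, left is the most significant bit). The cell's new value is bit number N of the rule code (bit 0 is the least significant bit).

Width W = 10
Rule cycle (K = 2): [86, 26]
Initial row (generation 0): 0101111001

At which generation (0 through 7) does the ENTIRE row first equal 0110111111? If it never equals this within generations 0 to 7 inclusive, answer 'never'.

Answer: 7

Derivation:
Gen 0: 0101111001
Gen 1 (rule 86): 1100001111
Gen 2 (rule 26): 1010011000
Gen 3 (rule 86): 1011101100
Gen 4 (rule 26): 0010001010
Gen 5 (rule 86): 0111011011
Gen 6 (rule 26): 1100010010
Gen 7 (rule 86): 0110111111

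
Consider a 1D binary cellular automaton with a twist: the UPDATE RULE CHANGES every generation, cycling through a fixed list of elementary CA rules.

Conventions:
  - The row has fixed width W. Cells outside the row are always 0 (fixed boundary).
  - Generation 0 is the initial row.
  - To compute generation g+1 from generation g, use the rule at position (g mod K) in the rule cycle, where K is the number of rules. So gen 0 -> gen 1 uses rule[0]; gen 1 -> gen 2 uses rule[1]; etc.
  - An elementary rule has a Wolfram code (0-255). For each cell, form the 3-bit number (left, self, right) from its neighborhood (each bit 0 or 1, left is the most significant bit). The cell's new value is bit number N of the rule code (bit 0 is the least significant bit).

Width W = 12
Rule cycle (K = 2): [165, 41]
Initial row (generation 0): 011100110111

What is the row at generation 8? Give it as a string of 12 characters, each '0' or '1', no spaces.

Gen 0: 011100110111
Gen 1 (rule 165): 001000001010
Gen 2 (rule 41): 100011100100
Gen 3 (rule 165): 101001000101
Gen 4 (rule 41): 010000010010
Gen 5 (rule 165): 010111010010
Gen 6 (rule 41): 001100100000
Gen 7 (rule 165): 100000101111
Gen 8 (rule 41): 001110011000

Answer: 001110011000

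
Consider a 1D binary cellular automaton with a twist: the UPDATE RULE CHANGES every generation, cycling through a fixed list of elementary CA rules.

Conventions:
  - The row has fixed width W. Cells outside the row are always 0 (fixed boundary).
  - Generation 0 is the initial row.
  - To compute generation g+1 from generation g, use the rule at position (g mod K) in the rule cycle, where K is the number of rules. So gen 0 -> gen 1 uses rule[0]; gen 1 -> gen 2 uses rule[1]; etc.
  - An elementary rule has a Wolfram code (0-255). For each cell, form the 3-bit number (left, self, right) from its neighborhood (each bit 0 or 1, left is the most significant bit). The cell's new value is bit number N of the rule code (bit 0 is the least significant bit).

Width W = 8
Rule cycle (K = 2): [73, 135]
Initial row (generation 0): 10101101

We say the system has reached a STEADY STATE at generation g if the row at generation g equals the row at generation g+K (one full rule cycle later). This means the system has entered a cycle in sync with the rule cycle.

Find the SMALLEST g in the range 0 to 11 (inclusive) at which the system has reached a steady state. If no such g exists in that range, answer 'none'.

Answer: none

Derivation:
Gen 0: 10101101
Gen 1 (rule 73): 00001100
Gen 2 (rule 135): 11110001
Gen 3 (rule 73): 10010100
Gen 4 (rule 135): 10110101
Gen 5 (rule 73): 00110000
Gen 6 (rule 135): 11000111
Gen 7 (rule 73): 11010101
Gen 8 (rule 135): 00010101
Gen 9 (rule 73): 11000000
Gen 10 (rule 135): 00011111
Gen 11 (rule 73): 11010001
Gen 12 (rule 135): 00010111
Gen 13 (rule 73): 11000101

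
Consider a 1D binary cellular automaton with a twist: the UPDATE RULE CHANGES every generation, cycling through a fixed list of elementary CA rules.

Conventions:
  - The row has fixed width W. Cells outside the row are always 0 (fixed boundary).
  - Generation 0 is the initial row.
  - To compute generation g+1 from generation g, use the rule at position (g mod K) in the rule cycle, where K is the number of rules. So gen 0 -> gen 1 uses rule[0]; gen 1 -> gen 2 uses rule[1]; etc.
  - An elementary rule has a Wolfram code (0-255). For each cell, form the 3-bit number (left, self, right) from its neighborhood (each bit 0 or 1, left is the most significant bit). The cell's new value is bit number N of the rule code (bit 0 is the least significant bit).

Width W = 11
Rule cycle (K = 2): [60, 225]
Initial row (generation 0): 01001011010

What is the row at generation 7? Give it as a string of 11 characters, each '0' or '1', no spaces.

Answer: 01011001001

Derivation:
Gen 0: 01001011010
Gen 1 (rule 60): 01101110111
Gen 2 (rule 225): 00110111011
Gen 3 (rule 60): 00101100110
Gen 4 (rule 225): 10010100010
Gen 5 (rule 60): 11011110011
Gen 6 (rule 225): 01101110001
Gen 7 (rule 60): 01011001001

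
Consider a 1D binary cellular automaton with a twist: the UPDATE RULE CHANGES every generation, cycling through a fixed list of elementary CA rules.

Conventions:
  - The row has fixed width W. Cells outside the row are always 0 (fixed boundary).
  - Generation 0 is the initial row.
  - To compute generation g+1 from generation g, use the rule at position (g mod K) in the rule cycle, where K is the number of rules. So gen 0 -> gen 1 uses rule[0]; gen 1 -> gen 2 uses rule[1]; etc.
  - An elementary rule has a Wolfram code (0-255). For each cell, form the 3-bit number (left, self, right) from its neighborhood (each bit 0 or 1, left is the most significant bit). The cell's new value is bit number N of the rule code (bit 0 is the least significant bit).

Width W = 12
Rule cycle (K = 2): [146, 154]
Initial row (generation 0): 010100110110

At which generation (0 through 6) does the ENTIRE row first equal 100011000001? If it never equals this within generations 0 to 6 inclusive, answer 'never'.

Gen 0: 010100110110
Gen 1 (rule 146): 100011000001
Gen 2 (rule 154): 010110100010
Gen 3 (rule 146): 100000010101
Gen 4 (rule 154): 010000100000
Gen 5 (rule 146): 101001010000
Gen 6 (rule 154): 000110001000

Answer: 1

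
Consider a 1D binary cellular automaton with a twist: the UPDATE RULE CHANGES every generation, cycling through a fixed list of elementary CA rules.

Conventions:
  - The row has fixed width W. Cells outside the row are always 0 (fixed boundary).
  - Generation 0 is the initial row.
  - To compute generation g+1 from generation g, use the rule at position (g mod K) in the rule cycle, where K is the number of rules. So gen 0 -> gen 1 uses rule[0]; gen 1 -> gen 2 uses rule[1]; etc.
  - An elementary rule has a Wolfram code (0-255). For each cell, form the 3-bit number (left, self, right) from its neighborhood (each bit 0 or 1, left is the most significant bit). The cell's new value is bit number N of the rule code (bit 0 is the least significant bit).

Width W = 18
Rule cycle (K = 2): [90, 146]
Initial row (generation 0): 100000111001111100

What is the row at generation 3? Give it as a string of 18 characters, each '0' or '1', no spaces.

Answer: 000001001110000110

Derivation:
Gen 0: 100000111001111100
Gen 1 (rule 90): 010001101111000110
Gen 2 (rule 146): 101010000110101001
Gen 3 (rule 90): 000001001110000110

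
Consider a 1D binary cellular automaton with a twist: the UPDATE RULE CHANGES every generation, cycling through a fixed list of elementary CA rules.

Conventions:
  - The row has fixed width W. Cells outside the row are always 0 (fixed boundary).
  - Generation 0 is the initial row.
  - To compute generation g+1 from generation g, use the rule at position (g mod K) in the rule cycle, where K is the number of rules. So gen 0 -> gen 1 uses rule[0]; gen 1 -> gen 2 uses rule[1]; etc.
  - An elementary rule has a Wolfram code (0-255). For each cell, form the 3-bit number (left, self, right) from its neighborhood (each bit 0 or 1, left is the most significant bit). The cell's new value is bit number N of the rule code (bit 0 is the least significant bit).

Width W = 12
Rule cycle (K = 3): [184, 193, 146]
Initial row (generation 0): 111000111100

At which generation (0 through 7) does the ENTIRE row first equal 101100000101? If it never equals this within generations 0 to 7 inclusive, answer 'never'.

Answer: never

Derivation:
Gen 0: 111000111100
Gen 1 (rule 184): 110100111010
Gen 2 (rule 193): 010000011000
Gen 3 (rule 146): 101000100100
Gen 4 (rule 184): 010100010010
Gen 5 (rule 193): 000001000000
Gen 6 (rule 146): 000010100000
Gen 7 (rule 184): 000001010000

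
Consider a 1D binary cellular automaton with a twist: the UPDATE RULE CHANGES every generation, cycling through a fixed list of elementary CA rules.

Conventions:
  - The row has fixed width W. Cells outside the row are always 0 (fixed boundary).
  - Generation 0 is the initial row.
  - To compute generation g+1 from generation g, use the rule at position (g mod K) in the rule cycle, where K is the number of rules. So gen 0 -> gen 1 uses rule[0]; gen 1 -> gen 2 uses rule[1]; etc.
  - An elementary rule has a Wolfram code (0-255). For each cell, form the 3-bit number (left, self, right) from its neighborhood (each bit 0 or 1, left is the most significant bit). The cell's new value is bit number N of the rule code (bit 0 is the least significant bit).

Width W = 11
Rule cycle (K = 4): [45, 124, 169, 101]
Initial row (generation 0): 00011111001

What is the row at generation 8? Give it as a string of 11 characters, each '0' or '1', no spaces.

Gen 0: 00011111001
Gen 1 (rule 45): 11010000001
Gen 2 (rule 124): 11111000001
Gen 3 (rule 169): 11110011100
Gen 4 (rule 101): 00010000101
Gen 5 (rule 45): 11010110111
Gen 6 (rule 124): 11111111101
Gen 7 (rule 169): 11111111010
Gen 8 (rule 101): 00000001110

Answer: 00000001110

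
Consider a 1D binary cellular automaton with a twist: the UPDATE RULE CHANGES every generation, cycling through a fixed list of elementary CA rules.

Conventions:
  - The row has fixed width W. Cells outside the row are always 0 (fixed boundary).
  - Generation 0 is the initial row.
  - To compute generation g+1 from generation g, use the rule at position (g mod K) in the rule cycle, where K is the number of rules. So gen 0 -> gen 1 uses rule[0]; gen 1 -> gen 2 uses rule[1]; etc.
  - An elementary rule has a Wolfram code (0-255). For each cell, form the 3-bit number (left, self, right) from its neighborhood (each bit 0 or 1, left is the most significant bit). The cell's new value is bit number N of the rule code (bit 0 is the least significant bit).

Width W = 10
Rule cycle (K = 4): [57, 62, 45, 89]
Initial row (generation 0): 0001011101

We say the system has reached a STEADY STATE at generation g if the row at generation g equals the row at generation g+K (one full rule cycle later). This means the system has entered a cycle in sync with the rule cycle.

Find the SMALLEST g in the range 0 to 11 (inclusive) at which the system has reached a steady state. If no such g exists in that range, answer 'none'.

Gen 0: 0001011101
Gen 1 (rule 57): 1100110010
Gen 2 (rule 62): 1011101111
Gen 3 (rule 45): 1110011000
Gen 4 (rule 89): 1011011111
Gen 5 (rule 57): 0110110000
Gen 6 (rule 62): 1101101000
Gen 7 (rule 45): 1011011011
Gen 8 (rule 89): 0011011011
Gen 9 (rule 57): 1010110110
Gen 10 (rule 62): 1111101101
Gen 11 (rule 45): 1000011011
Gen 12 (rule 89): 0111011011
Gen 13 (rule 57): 0100110110
Gen 14 (rule 62): 1111101101
Gen 15 (rule 45): 1000011011

Answer: 10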